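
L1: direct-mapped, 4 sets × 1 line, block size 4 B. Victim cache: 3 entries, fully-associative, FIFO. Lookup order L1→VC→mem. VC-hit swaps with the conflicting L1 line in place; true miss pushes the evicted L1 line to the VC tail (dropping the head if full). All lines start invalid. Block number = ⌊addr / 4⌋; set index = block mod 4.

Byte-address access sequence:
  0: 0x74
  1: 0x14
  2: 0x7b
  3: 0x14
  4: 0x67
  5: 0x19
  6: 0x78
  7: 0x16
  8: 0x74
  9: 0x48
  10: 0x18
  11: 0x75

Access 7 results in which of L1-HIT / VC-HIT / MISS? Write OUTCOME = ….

#0 0x74→b29/s1 MISS; vc=[]
#1 0x14→b5/s1 MISS; vc=[29]
#2 0x7b→b30/s2 MISS; vc=[29]
#3 0x14→b5/s1 L1-HIT; vc=[29]
#4 0x67→b25/s1 MISS; vc=[29,5]
#5 0x19→b6/s2 MISS; vc=[29,5,30]
#6 0x78→b30/s2 VC-HIT; vc=[29,5,6]
#7 0x16→b5/s1 VC-HIT; vc=[29,25,6]
#8 0x74→b29/s1 VC-HIT; vc=[5,25,6]
#9 0x48→b18/s2 MISS; vc=[25,6,30]
#10 0x18→b6/s2 VC-HIT; vc=[25,18,30]
#11 0x75→b29/s1 L1-HIT; vc=[25,18,30]

OUTCOME = VC-HIT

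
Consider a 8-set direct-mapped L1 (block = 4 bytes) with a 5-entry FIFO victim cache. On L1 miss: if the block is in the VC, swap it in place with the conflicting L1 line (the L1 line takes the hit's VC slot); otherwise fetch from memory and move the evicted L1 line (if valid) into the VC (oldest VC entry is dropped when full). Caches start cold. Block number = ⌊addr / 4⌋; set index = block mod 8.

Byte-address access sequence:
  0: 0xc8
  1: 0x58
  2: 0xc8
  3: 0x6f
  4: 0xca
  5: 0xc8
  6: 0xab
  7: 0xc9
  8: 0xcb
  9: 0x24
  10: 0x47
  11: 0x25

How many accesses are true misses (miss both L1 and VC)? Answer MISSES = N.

0: 0xc8 (blk 50, set 2) → MISS  vc=[]
1: 0x58 (blk 22, set 6) → MISS  vc=[]
2: 0xc8 (blk 50, set 2) → L1-HIT  vc=[]
3: 0x6f (blk 27, set 3) → MISS  vc=[]
4: 0xca (blk 50, set 2) → L1-HIT  vc=[]
5: 0xc8 (blk 50, set 2) → L1-HIT  vc=[]
6: 0xab (blk 42, set 2) → MISS  vc=[50]
7: 0xc9 (blk 50, set 2) → VC-HIT  vc=[42]
8: 0xcb (blk 50, set 2) → L1-HIT  vc=[42]
9: 0x24 (blk 9, set 1) → MISS  vc=[42]
10: 0x47 (blk 17, set 1) → MISS  vc=[42, 9]
11: 0x25 (blk 9, set 1) → VC-HIT  vc=[42, 17]

MISSES = 6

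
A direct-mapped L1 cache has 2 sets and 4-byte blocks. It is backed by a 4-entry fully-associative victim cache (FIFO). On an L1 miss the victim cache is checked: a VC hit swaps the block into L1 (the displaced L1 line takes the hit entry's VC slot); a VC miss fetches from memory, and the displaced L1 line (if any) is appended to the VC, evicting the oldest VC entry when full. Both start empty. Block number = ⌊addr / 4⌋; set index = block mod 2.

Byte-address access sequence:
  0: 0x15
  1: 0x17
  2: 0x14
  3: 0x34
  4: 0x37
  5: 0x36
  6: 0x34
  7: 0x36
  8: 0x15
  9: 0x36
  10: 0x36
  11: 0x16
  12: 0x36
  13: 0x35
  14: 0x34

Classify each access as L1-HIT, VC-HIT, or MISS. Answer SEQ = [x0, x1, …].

SEQ = [MISS, L1-HIT, L1-HIT, MISS, L1-HIT, L1-HIT, L1-HIT, L1-HIT, VC-HIT, VC-HIT, L1-HIT, VC-HIT, VC-HIT, L1-HIT, L1-HIT]

#0 0x15→b5/s1 MISS; vc=[]
#1 0x17→b5/s1 L1-HIT; vc=[]
#2 0x14→b5/s1 L1-HIT; vc=[]
#3 0x34→b13/s1 MISS; vc=[5]
#4 0x37→b13/s1 L1-HIT; vc=[5]
#5 0x36→b13/s1 L1-HIT; vc=[5]
#6 0x34→b13/s1 L1-HIT; vc=[5]
#7 0x36→b13/s1 L1-HIT; vc=[5]
#8 0x15→b5/s1 VC-HIT; vc=[13]
#9 0x36→b13/s1 VC-HIT; vc=[5]
#10 0x36→b13/s1 L1-HIT; vc=[5]
#11 0x16→b5/s1 VC-HIT; vc=[13]
#12 0x36→b13/s1 VC-HIT; vc=[5]
#13 0x35→b13/s1 L1-HIT; vc=[5]
#14 0x34→b13/s1 L1-HIT; vc=[5]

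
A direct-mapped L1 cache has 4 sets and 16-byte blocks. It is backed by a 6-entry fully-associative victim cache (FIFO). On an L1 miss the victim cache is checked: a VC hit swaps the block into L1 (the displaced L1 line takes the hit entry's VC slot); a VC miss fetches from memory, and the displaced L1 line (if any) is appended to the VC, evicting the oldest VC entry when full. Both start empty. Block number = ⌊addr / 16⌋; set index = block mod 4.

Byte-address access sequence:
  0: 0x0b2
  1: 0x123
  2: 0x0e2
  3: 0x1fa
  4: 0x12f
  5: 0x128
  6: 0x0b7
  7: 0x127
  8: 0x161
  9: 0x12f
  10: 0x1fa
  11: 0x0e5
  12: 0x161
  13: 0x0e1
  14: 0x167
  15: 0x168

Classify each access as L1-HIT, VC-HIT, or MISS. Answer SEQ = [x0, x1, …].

SEQ = [MISS, MISS, MISS, MISS, VC-HIT, L1-HIT, VC-HIT, L1-HIT, MISS, VC-HIT, VC-HIT, VC-HIT, VC-HIT, VC-HIT, VC-HIT, L1-HIT]

#0 0xb2→b11/s3 MISS; vc=[]
#1 0x123→b18/s2 MISS; vc=[]
#2 0xe2→b14/s2 MISS; vc=[18]
#3 0x1fa→b31/s3 MISS; vc=[18,11]
#4 0x12f→b18/s2 VC-HIT; vc=[14,11]
#5 0x128→b18/s2 L1-HIT; vc=[14,11]
#6 0xb7→b11/s3 VC-HIT; vc=[14,31]
#7 0x127→b18/s2 L1-HIT; vc=[14,31]
#8 0x161→b22/s2 MISS; vc=[14,31,18]
#9 0x12f→b18/s2 VC-HIT; vc=[14,31,22]
#10 0x1fa→b31/s3 VC-HIT; vc=[14,11,22]
#11 0xe5→b14/s2 VC-HIT; vc=[18,11,22]
#12 0x161→b22/s2 VC-HIT; vc=[18,11,14]
#13 0xe1→b14/s2 VC-HIT; vc=[18,11,22]
#14 0x167→b22/s2 VC-HIT; vc=[18,11,14]
#15 0x168→b22/s2 L1-HIT; vc=[18,11,14]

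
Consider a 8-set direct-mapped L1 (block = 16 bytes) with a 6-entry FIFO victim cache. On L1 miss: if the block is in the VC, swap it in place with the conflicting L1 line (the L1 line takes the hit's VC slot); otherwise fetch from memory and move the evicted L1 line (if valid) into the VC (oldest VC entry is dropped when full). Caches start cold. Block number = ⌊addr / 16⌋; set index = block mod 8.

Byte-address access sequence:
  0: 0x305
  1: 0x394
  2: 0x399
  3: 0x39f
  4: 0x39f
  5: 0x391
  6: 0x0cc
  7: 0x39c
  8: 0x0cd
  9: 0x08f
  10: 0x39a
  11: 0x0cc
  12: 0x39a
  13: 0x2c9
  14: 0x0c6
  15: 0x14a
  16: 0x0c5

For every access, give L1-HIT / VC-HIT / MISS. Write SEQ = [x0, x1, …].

  [0] addr=0x305 blk=48 s=0: MISS | VC []
  [1] addr=0x394 blk=57 s=1: MISS | VC []
  [2] addr=0x399 blk=57 s=1: L1-HIT | VC []
  [3] addr=0x39f blk=57 s=1: L1-HIT | VC []
  [4] addr=0x39f blk=57 s=1: L1-HIT | VC []
  [5] addr=0x391 blk=57 s=1: L1-HIT | VC []
  [6] addr=0xcc blk=12 s=4: MISS | VC []
  [7] addr=0x39c blk=57 s=1: L1-HIT | VC []
  [8] addr=0xcd blk=12 s=4: L1-HIT | VC []
  [9] addr=0x8f blk=8 s=0: MISS | VC [48]
  [10] addr=0x39a blk=57 s=1: L1-HIT | VC [48]
  [11] addr=0xcc blk=12 s=4: L1-HIT | VC [48]
  [12] addr=0x39a blk=57 s=1: L1-HIT | VC [48]
  [13] addr=0x2c9 blk=44 s=4: MISS | VC [48, 12]
  [14] addr=0xc6 blk=12 s=4: VC-HIT | VC [48, 44]
  [15] addr=0x14a blk=20 s=4: MISS | VC [48, 44, 12]
  [16] addr=0xc5 blk=12 s=4: VC-HIT | VC [48, 44, 20]

SEQ = [MISS, MISS, L1-HIT, L1-HIT, L1-HIT, L1-HIT, MISS, L1-HIT, L1-HIT, MISS, L1-HIT, L1-HIT, L1-HIT, MISS, VC-HIT, MISS, VC-HIT]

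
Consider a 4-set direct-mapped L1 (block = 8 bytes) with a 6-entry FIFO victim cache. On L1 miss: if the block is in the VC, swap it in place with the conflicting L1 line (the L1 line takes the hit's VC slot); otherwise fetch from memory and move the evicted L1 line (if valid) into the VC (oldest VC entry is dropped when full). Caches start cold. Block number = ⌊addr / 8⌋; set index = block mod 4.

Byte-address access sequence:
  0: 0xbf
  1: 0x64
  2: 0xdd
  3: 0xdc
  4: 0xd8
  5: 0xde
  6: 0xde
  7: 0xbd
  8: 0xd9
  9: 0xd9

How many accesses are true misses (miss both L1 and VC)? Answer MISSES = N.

0: 0xbf (blk 23, set 3) → MISS  vc=[]
1: 0x64 (blk 12, set 0) → MISS  vc=[]
2: 0xdd (blk 27, set 3) → MISS  vc=[23]
3: 0xdc (blk 27, set 3) → L1-HIT  vc=[23]
4: 0xd8 (blk 27, set 3) → L1-HIT  vc=[23]
5: 0xde (blk 27, set 3) → L1-HIT  vc=[23]
6: 0xde (blk 27, set 3) → L1-HIT  vc=[23]
7: 0xbd (blk 23, set 3) → VC-HIT  vc=[27]
8: 0xd9 (blk 27, set 3) → VC-HIT  vc=[23]
9: 0xd9 (blk 27, set 3) → L1-HIT  vc=[23]

MISSES = 3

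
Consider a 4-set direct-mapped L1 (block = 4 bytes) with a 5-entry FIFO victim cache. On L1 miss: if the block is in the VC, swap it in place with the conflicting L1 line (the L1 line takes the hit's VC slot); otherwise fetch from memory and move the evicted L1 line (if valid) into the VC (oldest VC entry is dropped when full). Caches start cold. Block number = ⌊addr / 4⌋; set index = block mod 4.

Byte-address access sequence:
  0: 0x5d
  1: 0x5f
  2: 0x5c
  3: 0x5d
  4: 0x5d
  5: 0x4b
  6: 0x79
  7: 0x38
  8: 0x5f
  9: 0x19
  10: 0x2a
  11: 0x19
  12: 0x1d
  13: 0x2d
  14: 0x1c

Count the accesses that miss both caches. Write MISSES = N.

#0 0x5d→b23/s3 MISS; vc=[]
#1 0x5f→b23/s3 L1-HIT; vc=[]
#2 0x5c→b23/s3 L1-HIT; vc=[]
#3 0x5d→b23/s3 L1-HIT; vc=[]
#4 0x5d→b23/s3 L1-HIT; vc=[]
#5 0x4b→b18/s2 MISS; vc=[]
#6 0x79→b30/s2 MISS; vc=[18]
#7 0x38→b14/s2 MISS; vc=[18,30]
#8 0x5f→b23/s3 L1-HIT; vc=[18,30]
#9 0x19→b6/s2 MISS; vc=[18,30,14]
#10 0x2a→b10/s2 MISS; vc=[18,30,14,6]
#11 0x19→b6/s2 VC-HIT; vc=[18,30,14,10]
#12 0x1d→b7/s3 MISS; vc=[18,30,14,10,23]
#13 0x2d→b11/s3 MISS; vc=[30,14,10,23,7]
#14 0x1c→b7/s3 VC-HIT; vc=[30,14,10,23,11]

MISSES = 8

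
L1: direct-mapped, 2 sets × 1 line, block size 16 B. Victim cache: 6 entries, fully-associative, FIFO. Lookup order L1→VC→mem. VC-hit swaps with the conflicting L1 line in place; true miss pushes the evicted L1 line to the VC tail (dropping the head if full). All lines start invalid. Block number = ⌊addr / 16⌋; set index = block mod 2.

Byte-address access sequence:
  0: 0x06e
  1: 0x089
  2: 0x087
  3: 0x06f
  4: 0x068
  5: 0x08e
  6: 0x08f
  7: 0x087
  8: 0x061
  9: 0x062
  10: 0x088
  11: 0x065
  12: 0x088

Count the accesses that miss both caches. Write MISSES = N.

#0 0x6e→b6/s0 MISS; vc=[]
#1 0x89→b8/s0 MISS; vc=[6]
#2 0x87→b8/s0 L1-HIT; vc=[6]
#3 0x6f→b6/s0 VC-HIT; vc=[8]
#4 0x68→b6/s0 L1-HIT; vc=[8]
#5 0x8e→b8/s0 VC-HIT; vc=[6]
#6 0x8f→b8/s0 L1-HIT; vc=[6]
#7 0x87→b8/s0 L1-HIT; vc=[6]
#8 0x61→b6/s0 VC-HIT; vc=[8]
#9 0x62→b6/s0 L1-HIT; vc=[8]
#10 0x88→b8/s0 VC-HIT; vc=[6]
#11 0x65→b6/s0 VC-HIT; vc=[8]
#12 0x88→b8/s0 VC-HIT; vc=[6]

MISSES = 2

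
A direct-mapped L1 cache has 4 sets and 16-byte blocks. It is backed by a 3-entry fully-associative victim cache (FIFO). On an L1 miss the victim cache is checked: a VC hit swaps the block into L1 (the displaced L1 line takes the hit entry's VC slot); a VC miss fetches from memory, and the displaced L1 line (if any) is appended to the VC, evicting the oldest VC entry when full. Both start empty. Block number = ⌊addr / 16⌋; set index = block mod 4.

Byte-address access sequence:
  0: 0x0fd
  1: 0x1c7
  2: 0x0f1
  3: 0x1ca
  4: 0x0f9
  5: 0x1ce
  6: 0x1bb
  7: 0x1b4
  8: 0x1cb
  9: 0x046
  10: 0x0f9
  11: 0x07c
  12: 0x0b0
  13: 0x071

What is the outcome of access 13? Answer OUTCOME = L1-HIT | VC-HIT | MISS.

OUTCOME = VC-HIT

  [0] addr=0xfd blk=15 s=3: MISS | VC []
  [1] addr=0x1c7 blk=28 s=0: MISS | VC []
  [2] addr=0xf1 blk=15 s=3: L1-HIT | VC []
  [3] addr=0x1ca blk=28 s=0: L1-HIT | VC []
  [4] addr=0xf9 blk=15 s=3: L1-HIT | VC []
  [5] addr=0x1ce blk=28 s=0: L1-HIT | VC []
  [6] addr=0x1bb blk=27 s=3: MISS | VC [15]
  [7] addr=0x1b4 blk=27 s=3: L1-HIT | VC [15]
  [8] addr=0x1cb blk=28 s=0: L1-HIT | VC [15]
  [9] addr=0x46 blk=4 s=0: MISS | VC [15, 28]
  [10] addr=0xf9 blk=15 s=3: VC-HIT | VC [27, 28]
  [11] addr=0x7c blk=7 s=3: MISS | VC [27, 28, 15]
  [12] addr=0xb0 blk=11 s=3: MISS | VC [28, 15, 7]
  [13] addr=0x71 blk=7 s=3: VC-HIT | VC [28, 15, 11]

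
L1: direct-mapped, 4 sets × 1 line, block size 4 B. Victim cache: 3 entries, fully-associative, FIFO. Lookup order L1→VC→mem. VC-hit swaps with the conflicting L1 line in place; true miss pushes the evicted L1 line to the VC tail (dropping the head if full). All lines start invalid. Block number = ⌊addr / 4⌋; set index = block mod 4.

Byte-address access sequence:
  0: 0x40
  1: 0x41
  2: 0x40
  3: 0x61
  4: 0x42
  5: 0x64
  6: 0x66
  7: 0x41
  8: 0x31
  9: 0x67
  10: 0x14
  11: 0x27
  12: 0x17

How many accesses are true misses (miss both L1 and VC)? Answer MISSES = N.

MISSES = 6

#0 0x40→b16/s0 MISS; vc=[]
#1 0x41→b16/s0 L1-HIT; vc=[]
#2 0x40→b16/s0 L1-HIT; vc=[]
#3 0x61→b24/s0 MISS; vc=[16]
#4 0x42→b16/s0 VC-HIT; vc=[24]
#5 0x64→b25/s1 MISS; vc=[24]
#6 0x66→b25/s1 L1-HIT; vc=[24]
#7 0x41→b16/s0 L1-HIT; vc=[24]
#8 0x31→b12/s0 MISS; vc=[24,16]
#9 0x67→b25/s1 L1-HIT; vc=[24,16]
#10 0x14→b5/s1 MISS; vc=[24,16,25]
#11 0x27→b9/s1 MISS; vc=[16,25,5]
#12 0x17→b5/s1 VC-HIT; vc=[16,25,9]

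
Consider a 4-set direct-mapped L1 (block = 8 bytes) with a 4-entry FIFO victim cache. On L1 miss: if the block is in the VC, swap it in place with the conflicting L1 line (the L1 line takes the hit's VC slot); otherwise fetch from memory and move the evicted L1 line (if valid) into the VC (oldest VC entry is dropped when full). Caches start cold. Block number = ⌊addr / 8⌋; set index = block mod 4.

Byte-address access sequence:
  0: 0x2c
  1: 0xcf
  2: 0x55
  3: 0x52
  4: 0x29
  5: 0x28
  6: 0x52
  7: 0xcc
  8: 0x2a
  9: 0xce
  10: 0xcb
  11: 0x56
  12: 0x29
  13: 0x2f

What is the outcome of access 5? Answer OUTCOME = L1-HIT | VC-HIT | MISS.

OUTCOME = L1-HIT

0: 0x2c (blk 5, set 1) → MISS  vc=[]
1: 0xcf (blk 25, set 1) → MISS  vc=[5]
2: 0x55 (blk 10, set 2) → MISS  vc=[5]
3: 0x52 (blk 10, set 2) → L1-HIT  vc=[5]
4: 0x29 (blk 5, set 1) → VC-HIT  vc=[25]
5: 0x28 (blk 5, set 1) → L1-HIT  vc=[25]
6: 0x52 (blk 10, set 2) → L1-HIT  vc=[25]
7: 0xcc (blk 25, set 1) → VC-HIT  vc=[5]
8: 0x2a (blk 5, set 1) → VC-HIT  vc=[25]
9: 0xce (blk 25, set 1) → VC-HIT  vc=[5]
10: 0xcb (blk 25, set 1) → L1-HIT  vc=[5]
11: 0x56 (blk 10, set 2) → L1-HIT  vc=[5]
12: 0x29 (blk 5, set 1) → VC-HIT  vc=[25]
13: 0x2f (blk 5, set 1) → L1-HIT  vc=[25]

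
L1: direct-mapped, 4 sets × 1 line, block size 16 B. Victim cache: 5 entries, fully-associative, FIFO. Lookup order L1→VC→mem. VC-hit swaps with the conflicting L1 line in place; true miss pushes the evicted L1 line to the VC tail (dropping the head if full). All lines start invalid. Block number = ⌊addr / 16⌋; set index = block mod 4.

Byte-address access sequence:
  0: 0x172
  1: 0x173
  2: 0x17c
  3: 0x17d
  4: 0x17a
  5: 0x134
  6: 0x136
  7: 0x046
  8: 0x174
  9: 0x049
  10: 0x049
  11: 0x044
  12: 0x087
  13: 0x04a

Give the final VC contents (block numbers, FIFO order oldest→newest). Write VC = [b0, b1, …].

VC = [19, 8]

#0 0x172→b23/s3 MISS; vc=[]
#1 0x173→b23/s3 L1-HIT; vc=[]
#2 0x17c→b23/s3 L1-HIT; vc=[]
#3 0x17d→b23/s3 L1-HIT; vc=[]
#4 0x17a→b23/s3 L1-HIT; vc=[]
#5 0x134→b19/s3 MISS; vc=[23]
#6 0x136→b19/s3 L1-HIT; vc=[23]
#7 0x46→b4/s0 MISS; vc=[23]
#8 0x174→b23/s3 VC-HIT; vc=[19]
#9 0x49→b4/s0 L1-HIT; vc=[19]
#10 0x49→b4/s0 L1-HIT; vc=[19]
#11 0x44→b4/s0 L1-HIT; vc=[19]
#12 0x87→b8/s0 MISS; vc=[19,4]
#13 0x4a→b4/s0 VC-HIT; vc=[19,8]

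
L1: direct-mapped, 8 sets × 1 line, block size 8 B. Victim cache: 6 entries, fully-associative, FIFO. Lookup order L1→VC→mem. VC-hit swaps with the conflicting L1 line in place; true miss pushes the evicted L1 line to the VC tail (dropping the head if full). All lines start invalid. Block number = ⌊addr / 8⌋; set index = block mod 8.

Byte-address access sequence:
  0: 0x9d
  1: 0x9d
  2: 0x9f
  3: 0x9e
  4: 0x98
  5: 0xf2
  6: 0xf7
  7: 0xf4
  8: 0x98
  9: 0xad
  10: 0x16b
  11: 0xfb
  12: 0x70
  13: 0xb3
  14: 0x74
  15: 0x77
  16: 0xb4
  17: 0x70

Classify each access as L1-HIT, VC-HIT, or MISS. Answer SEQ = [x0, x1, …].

SEQ = [MISS, L1-HIT, L1-HIT, L1-HIT, L1-HIT, MISS, L1-HIT, L1-HIT, L1-HIT, MISS, MISS, MISS, MISS, MISS, VC-HIT, L1-HIT, VC-HIT, VC-HIT]

  [0] addr=0x9d blk=19 s=3: MISS | VC []
  [1] addr=0x9d blk=19 s=3: L1-HIT | VC []
  [2] addr=0x9f blk=19 s=3: L1-HIT | VC []
  [3] addr=0x9e blk=19 s=3: L1-HIT | VC []
  [4] addr=0x98 blk=19 s=3: L1-HIT | VC []
  [5] addr=0xf2 blk=30 s=6: MISS | VC []
  [6] addr=0xf7 blk=30 s=6: L1-HIT | VC []
  [7] addr=0xf4 blk=30 s=6: L1-HIT | VC []
  [8] addr=0x98 blk=19 s=3: L1-HIT | VC []
  [9] addr=0xad blk=21 s=5: MISS | VC []
  [10] addr=0x16b blk=45 s=5: MISS | VC [21]
  [11] addr=0xfb blk=31 s=7: MISS | VC [21]
  [12] addr=0x70 blk=14 s=6: MISS | VC [21, 30]
  [13] addr=0xb3 blk=22 s=6: MISS | VC [21, 30, 14]
  [14] addr=0x74 blk=14 s=6: VC-HIT | VC [21, 30, 22]
  [15] addr=0x77 blk=14 s=6: L1-HIT | VC [21, 30, 22]
  [16] addr=0xb4 blk=22 s=6: VC-HIT | VC [21, 30, 14]
  [17] addr=0x70 blk=14 s=6: VC-HIT | VC [21, 30, 22]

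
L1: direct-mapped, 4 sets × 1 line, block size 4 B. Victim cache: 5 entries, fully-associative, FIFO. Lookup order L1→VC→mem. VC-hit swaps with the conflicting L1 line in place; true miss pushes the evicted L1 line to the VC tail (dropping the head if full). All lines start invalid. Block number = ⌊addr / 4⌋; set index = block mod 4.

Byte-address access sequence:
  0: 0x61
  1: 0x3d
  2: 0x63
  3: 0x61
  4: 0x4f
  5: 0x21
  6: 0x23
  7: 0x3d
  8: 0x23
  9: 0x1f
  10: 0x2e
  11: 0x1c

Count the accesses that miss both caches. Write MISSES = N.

MISSES = 6

#0 0x61→b24/s0 MISS; vc=[]
#1 0x3d→b15/s3 MISS; vc=[]
#2 0x63→b24/s0 L1-HIT; vc=[]
#3 0x61→b24/s0 L1-HIT; vc=[]
#4 0x4f→b19/s3 MISS; vc=[15]
#5 0x21→b8/s0 MISS; vc=[15,24]
#6 0x23→b8/s0 L1-HIT; vc=[15,24]
#7 0x3d→b15/s3 VC-HIT; vc=[19,24]
#8 0x23→b8/s0 L1-HIT; vc=[19,24]
#9 0x1f→b7/s3 MISS; vc=[19,24,15]
#10 0x2e→b11/s3 MISS; vc=[19,24,15,7]
#11 0x1c→b7/s3 VC-HIT; vc=[19,24,15,11]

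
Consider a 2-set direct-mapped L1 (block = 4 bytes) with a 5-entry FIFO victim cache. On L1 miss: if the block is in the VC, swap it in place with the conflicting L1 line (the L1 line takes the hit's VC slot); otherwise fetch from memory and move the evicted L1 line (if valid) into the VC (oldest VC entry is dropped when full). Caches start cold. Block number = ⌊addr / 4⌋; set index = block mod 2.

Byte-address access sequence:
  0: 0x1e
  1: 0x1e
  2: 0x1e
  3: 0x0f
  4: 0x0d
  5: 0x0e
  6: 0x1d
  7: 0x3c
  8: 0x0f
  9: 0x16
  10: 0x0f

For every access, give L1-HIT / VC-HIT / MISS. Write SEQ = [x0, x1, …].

SEQ = [MISS, L1-HIT, L1-HIT, MISS, L1-HIT, L1-HIT, VC-HIT, MISS, VC-HIT, MISS, VC-HIT]

0: 0x1e (blk 7, set 1) → MISS  vc=[]
1: 0x1e (blk 7, set 1) → L1-HIT  vc=[]
2: 0x1e (blk 7, set 1) → L1-HIT  vc=[]
3: 0xf (blk 3, set 1) → MISS  vc=[7]
4: 0xd (blk 3, set 1) → L1-HIT  vc=[7]
5: 0xe (blk 3, set 1) → L1-HIT  vc=[7]
6: 0x1d (blk 7, set 1) → VC-HIT  vc=[3]
7: 0x3c (blk 15, set 1) → MISS  vc=[3, 7]
8: 0xf (blk 3, set 1) → VC-HIT  vc=[15, 7]
9: 0x16 (blk 5, set 1) → MISS  vc=[15, 7, 3]
10: 0xf (blk 3, set 1) → VC-HIT  vc=[15, 7, 5]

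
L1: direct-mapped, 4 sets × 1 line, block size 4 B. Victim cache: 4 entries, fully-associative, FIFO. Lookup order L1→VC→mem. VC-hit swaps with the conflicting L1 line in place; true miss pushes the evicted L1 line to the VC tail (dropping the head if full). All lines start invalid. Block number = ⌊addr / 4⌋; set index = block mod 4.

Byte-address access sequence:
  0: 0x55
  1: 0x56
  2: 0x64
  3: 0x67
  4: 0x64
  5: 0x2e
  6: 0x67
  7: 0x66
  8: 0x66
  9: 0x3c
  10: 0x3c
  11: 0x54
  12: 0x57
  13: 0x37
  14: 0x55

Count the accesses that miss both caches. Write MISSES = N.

0: 0x55 (blk 21, set 1) → MISS  vc=[]
1: 0x56 (blk 21, set 1) → L1-HIT  vc=[]
2: 0x64 (blk 25, set 1) → MISS  vc=[21]
3: 0x67 (blk 25, set 1) → L1-HIT  vc=[21]
4: 0x64 (blk 25, set 1) → L1-HIT  vc=[21]
5: 0x2e (blk 11, set 3) → MISS  vc=[21]
6: 0x67 (blk 25, set 1) → L1-HIT  vc=[21]
7: 0x66 (blk 25, set 1) → L1-HIT  vc=[21]
8: 0x66 (blk 25, set 1) → L1-HIT  vc=[21]
9: 0x3c (blk 15, set 3) → MISS  vc=[21, 11]
10: 0x3c (blk 15, set 3) → L1-HIT  vc=[21, 11]
11: 0x54 (blk 21, set 1) → VC-HIT  vc=[25, 11]
12: 0x57 (blk 21, set 1) → L1-HIT  vc=[25, 11]
13: 0x37 (blk 13, set 1) → MISS  vc=[25, 11, 21]
14: 0x55 (blk 21, set 1) → VC-HIT  vc=[25, 11, 13]

MISSES = 5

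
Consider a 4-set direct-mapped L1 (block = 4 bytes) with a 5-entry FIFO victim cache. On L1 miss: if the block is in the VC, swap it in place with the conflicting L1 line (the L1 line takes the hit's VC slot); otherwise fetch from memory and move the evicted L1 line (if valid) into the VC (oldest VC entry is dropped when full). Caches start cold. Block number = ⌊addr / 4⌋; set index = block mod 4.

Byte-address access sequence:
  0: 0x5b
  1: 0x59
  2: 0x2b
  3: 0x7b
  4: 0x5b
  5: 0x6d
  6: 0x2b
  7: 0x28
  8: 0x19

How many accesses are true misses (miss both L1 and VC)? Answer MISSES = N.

MISSES = 5

  [0] addr=0x5b blk=22 s=2: MISS | VC []
  [1] addr=0x59 blk=22 s=2: L1-HIT | VC []
  [2] addr=0x2b blk=10 s=2: MISS | VC [22]
  [3] addr=0x7b blk=30 s=2: MISS | VC [22, 10]
  [4] addr=0x5b blk=22 s=2: VC-HIT | VC [30, 10]
  [5] addr=0x6d blk=27 s=3: MISS | VC [30, 10]
  [6] addr=0x2b blk=10 s=2: VC-HIT | VC [30, 22]
  [7] addr=0x28 blk=10 s=2: L1-HIT | VC [30, 22]
  [8] addr=0x19 blk=6 s=2: MISS | VC [30, 22, 10]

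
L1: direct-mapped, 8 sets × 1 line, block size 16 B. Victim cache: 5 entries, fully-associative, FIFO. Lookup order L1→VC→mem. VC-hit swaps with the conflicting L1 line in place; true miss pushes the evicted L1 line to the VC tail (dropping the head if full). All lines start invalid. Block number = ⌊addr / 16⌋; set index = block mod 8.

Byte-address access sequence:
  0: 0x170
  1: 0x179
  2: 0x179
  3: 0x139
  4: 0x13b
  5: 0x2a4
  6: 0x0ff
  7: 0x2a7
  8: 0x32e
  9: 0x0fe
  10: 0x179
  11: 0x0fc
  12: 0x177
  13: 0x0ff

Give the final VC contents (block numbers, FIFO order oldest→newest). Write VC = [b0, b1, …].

VC = [23, 42]

#0 0x170→b23/s7 MISS; vc=[]
#1 0x179→b23/s7 L1-HIT; vc=[]
#2 0x179→b23/s7 L1-HIT; vc=[]
#3 0x139→b19/s3 MISS; vc=[]
#4 0x13b→b19/s3 L1-HIT; vc=[]
#5 0x2a4→b42/s2 MISS; vc=[]
#6 0xff→b15/s7 MISS; vc=[23]
#7 0x2a7→b42/s2 L1-HIT; vc=[23]
#8 0x32e→b50/s2 MISS; vc=[23,42]
#9 0xfe→b15/s7 L1-HIT; vc=[23,42]
#10 0x179→b23/s7 VC-HIT; vc=[15,42]
#11 0xfc→b15/s7 VC-HIT; vc=[23,42]
#12 0x177→b23/s7 VC-HIT; vc=[15,42]
#13 0xff→b15/s7 VC-HIT; vc=[23,42]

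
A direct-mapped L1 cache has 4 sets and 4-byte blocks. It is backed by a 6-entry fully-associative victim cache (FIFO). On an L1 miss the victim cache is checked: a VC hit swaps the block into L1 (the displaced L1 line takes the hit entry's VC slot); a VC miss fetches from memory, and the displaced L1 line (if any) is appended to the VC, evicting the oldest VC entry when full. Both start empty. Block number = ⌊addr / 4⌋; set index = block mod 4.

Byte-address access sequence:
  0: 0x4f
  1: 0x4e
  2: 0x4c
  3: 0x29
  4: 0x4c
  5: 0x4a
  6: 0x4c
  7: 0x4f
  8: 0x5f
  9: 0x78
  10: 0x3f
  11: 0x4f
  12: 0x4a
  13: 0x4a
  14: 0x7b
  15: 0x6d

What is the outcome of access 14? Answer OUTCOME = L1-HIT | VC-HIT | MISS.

0: 0x4f (blk 19, set 3) → MISS  vc=[]
1: 0x4e (blk 19, set 3) → L1-HIT  vc=[]
2: 0x4c (blk 19, set 3) → L1-HIT  vc=[]
3: 0x29 (blk 10, set 2) → MISS  vc=[]
4: 0x4c (blk 19, set 3) → L1-HIT  vc=[]
5: 0x4a (blk 18, set 2) → MISS  vc=[10]
6: 0x4c (blk 19, set 3) → L1-HIT  vc=[10]
7: 0x4f (blk 19, set 3) → L1-HIT  vc=[10]
8: 0x5f (blk 23, set 3) → MISS  vc=[10, 19]
9: 0x78 (blk 30, set 2) → MISS  vc=[10, 19, 18]
10: 0x3f (blk 15, set 3) → MISS  vc=[10, 19, 18, 23]
11: 0x4f (blk 19, set 3) → VC-HIT  vc=[10, 15, 18, 23]
12: 0x4a (blk 18, set 2) → VC-HIT  vc=[10, 15, 30, 23]
13: 0x4a (blk 18, set 2) → L1-HIT  vc=[10, 15, 30, 23]
14: 0x7b (blk 30, set 2) → VC-HIT  vc=[10, 15, 18, 23]
15: 0x6d (blk 27, set 3) → MISS  vc=[10, 15, 18, 23, 19]

OUTCOME = VC-HIT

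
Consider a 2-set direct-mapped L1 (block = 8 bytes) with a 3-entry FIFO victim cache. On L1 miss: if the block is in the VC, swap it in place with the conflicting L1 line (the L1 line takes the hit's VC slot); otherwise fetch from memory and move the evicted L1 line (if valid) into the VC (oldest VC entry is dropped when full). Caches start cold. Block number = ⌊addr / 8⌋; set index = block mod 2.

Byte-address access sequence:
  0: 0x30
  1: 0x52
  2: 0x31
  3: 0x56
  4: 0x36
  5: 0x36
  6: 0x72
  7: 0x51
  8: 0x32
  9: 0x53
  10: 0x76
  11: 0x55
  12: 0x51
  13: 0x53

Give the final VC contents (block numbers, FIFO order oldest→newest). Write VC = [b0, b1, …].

#0 0x30→b6/s0 MISS; vc=[]
#1 0x52→b10/s0 MISS; vc=[6]
#2 0x31→b6/s0 VC-HIT; vc=[10]
#3 0x56→b10/s0 VC-HIT; vc=[6]
#4 0x36→b6/s0 VC-HIT; vc=[10]
#5 0x36→b6/s0 L1-HIT; vc=[10]
#6 0x72→b14/s0 MISS; vc=[10,6]
#7 0x51→b10/s0 VC-HIT; vc=[14,6]
#8 0x32→b6/s0 VC-HIT; vc=[14,10]
#9 0x53→b10/s0 VC-HIT; vc=[14,6]
#10 0x76→b14/s0 VC-HIT; vc=[10,6]
#11 0x55→b10/s0 VC-HIT; vc=[14,6]
#12 0x51→b10/s0 L1-HIT; vc=[14,6]
#13 0x53→b10/s0 L1-HIT; vc=[14,6]

VC = [14, 6]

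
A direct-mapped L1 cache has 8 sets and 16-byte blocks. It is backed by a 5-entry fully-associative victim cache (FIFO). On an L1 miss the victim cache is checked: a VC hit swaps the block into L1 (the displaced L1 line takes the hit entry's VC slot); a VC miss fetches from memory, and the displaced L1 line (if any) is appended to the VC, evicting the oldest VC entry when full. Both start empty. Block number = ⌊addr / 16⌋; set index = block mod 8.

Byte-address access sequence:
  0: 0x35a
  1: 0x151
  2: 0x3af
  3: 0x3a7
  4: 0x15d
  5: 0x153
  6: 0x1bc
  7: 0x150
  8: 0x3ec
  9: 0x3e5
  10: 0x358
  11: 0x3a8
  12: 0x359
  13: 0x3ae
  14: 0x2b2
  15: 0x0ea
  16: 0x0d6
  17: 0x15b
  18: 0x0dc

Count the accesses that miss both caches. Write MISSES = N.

#0 0x35a→b53/s5 MISS; vc=[]
#1 0x151→b21/s5 MISS; vc=[53]
#2 0x3af→b58/s2 MISS; vc=[53]
#3 0x3a7→b58/s2 L1-HIT; vc=[53]
#4 0x15d→b21/s5 L1-HIT; vc=[53]
#5 0x153→b21/s5 L1-HIT; vc=[53]
#6 0x1bc→b27/s3 MISS; vc=[53]
#7 0x150→b21/s5 L1-HIT; vc=[53]
#8 0x3ec→b62/s6 MISS; vc=[53]
#9 0x3e5→b62/s6 L1-HIT; vc=[53]
#10 0x358→b53/s5 VC-HIT; vc=[21]
#11 0x3a8→b58/s2 L1-HIT; vc=[21]
#12 0x359→b53/s5 L1-HIT; vc=[21]
#13 0x3ae→b58/s2 L1-HIT; vc=[21]
#14 0x2b2→b43/s3 MISS; vc=[21,27]
#15 0xea→b14/s6 MISS; vc=[21,27,62]
#16 0xd6→b13/s5 MISS; vc=[21,27,62,53]
#17 0x15b→b21/s5 VC-HIT; vc=[13,27,62,53]
#18 0xdc→b13/s5 VC-HIT; vc=[21,27,62,53]

MISSES = 8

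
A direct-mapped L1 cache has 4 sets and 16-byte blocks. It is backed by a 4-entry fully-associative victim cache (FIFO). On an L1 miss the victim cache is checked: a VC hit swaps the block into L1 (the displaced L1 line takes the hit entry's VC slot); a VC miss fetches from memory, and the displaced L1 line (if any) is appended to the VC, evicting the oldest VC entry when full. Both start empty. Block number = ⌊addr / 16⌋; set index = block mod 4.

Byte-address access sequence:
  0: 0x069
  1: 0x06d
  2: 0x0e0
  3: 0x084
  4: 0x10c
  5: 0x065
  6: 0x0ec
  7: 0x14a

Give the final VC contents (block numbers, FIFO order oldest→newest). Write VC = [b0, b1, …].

VC = [6, 8, 16]

  [0] addr=0x69 blk=6 s=2: MISS | VC []
  [1] addr=0x6d blk=6 s=2: L1-HIT | VC []
  [2] addr=0xe0 blk=14 s=2: MISS | VC [6]
  [3] addr=0x84 blk=8 s=0: MISS | VC [6]
  [4] addr=0x10c blk=16 s=0: MISS | VC [6, 8]
  [5] addr=0x65 blk=6 s=2: VC-HIT | VC [14, 8]
  [6] addr=0xec blk=14 s=2: VC-HIT | VC [6, 8]
  [7] addr=0x14a blk=20 s=0: MISS | VC [6, 8, 16]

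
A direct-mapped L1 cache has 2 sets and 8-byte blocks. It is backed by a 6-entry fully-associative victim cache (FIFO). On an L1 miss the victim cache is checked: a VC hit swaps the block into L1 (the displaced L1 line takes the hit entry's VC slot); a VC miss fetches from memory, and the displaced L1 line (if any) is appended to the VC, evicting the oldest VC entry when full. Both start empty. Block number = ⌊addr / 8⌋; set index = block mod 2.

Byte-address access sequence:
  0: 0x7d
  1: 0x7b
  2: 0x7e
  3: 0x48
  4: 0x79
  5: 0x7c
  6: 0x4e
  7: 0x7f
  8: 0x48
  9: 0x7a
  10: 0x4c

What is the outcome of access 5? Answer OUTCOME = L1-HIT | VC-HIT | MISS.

0: 0x7d (blk 15, set 1) → MISS  vc=[]
1: 0x7b (blk 15, set 1) → L1-HIT  vc=[]
2: 0x7e (blk 15, set 1) → L1-HIT  vc=[]
3: 0x48 (blk 9, set 1) → MISS  vc=[15]
4: 0x79 (blk 15, set 1) → VC-HIT  vc=[9]
5: 0x7c (blk 15, set 1) → L1-HIT  vc=[9]
6: 0x4e (blk 9, set 1) → VC-HIT  vc=[15]
7: 0x7f (blk 15, set 1) → VC-HIT  vc=[9]
8: 0x48 (blk 9, set 1) → VC-HIT  vc=[15]
9: 0x7a (blk 15, set 1) → VC-HIT  vc=[9]
10: 0x4c (blk 9, set 1) → VC-HIT  vc=[15]

OUTCOME = L1-HIT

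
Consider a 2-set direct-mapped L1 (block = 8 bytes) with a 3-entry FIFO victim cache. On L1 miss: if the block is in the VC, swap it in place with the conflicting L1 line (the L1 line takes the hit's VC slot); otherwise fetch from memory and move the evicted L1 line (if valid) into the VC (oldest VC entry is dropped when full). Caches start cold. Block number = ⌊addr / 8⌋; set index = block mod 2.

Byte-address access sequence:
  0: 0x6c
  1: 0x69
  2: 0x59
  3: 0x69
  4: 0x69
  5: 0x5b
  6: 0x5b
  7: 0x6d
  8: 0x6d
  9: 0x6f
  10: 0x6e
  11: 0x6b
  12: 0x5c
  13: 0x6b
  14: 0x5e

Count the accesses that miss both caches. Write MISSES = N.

MISSES = 2

  [0] addr=0x6c blk=13 s=1: MISS | VC []
  [1] addr=0x69 blk=13 s=1: L1-HIT | VC []
  [2] addr=0x59 blk=11 s=1: MISS | VC [13]
  [3] addr=0x69 blk=13 s=1: VC-HIT | VC [11]
  [4] addr=0x69 blk=13 s=1: L1-HIT | VC [11]
  [5] addr=0x5b blk=11 s=1: VC-HIT | VC [13]
  [6] addr=0x5b blk=11 s=1: L1-HIT | VC [13]
  [7] addr=0x6d blk=13 s=1: VC-HIT | VC [11]
  [8] addr=0x6d blk=13 s=1: L1-HIT | VC [11]
  [9] addr=0x6f blk=13 s=1: L1-HIT | VC [11]
  [10] addr=0x6e blk=13 s=1: L1-HIT | VC [11]
  [11] addr=0x6b blk=13 s=1: L1-HIT | VC [11]
  [12] addr=0x5c blk=11 s=1: VC-HIT | VC [13]
  [13] addr=0x6b blk=13 s=1: VC-HIT | VC [11]
  [14] addr=0x5e blk=11 s=1: VC-HIT | VC [13]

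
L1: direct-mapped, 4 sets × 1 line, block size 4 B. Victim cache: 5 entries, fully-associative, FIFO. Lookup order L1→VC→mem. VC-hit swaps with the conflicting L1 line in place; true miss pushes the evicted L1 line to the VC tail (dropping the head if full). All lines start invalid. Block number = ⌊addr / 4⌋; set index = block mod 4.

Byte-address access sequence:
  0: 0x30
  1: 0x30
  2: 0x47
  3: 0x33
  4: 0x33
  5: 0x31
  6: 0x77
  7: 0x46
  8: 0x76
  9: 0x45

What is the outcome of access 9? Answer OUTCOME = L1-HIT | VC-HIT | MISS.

OUTCOME = VC-HIT

  [0] addr=0x30 blk=12 s=0: MISS | VC []
  [1] addr=0x30 blk=12 s=0: L1-HIT | VC []
  [2] addr=0x47 blk=17 s=1: MISS | VC []
  [3] addr=0x33 blk=12 s=0: L1-HIT | VC []
  [4] addr=0x33 blk=12 s=0: L1-HIT | VC []
  [5] addr=0x31 blk=12 s=0: L1-HIT | VC []
  [6] addr=0x77 blk=29 s=1: MISS | VC [17]
  [7] addr=0x46 blk=17 s=1: VC-HIT | VC [29]
  [8] addr=0x76 blk=29 s=1: VC-HIT | VC [17]
  [9] addr=0x45 blk=17 s=1: VC-HIT | VC [29]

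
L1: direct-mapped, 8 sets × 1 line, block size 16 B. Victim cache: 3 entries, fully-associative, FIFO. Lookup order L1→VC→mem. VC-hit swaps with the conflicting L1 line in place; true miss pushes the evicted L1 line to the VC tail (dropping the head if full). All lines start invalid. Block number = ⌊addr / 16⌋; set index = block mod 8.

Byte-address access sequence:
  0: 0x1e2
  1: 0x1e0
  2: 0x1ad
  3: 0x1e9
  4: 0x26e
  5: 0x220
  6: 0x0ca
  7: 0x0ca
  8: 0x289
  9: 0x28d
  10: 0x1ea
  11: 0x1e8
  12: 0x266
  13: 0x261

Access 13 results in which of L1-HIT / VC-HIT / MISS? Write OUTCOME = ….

OUTCOME = L1-HIT

  [0] addr=0x1e2 blk=30 s=6: MISS | VC []
  [1] addr=0x1e0 blk=30 s=6: L1-HIT | VC []
  [2] addr=0x1ad blk=26 s=2: MISS | VC []
  [3] addr=0x1e9 blk=30 s=6: L1-HIT | VC []
  [4] addr=0x26e blk=38 s=6: MISS | VC [30]
  [5] addr=0x220 blk=34 s=2: MISS | VC [30, 26]
  [6] addr=0xca blk=12 s=4: MISS | VC [30, 26]
  [7] addr=0xca blk=12 s=4: L1-HIT | VC [30, 26]
  [8] addr=0x289 blk=40 s=0: MISS | VC [30, 26]
  [9] addr=0x28d blk=40 s=0: L1-HIT | VC [30, 26]
  [10] addr=0x1ea blk=30 s=6: VC-HIT | VC [38, 26]
  [11] addr=0x1e8 blk=30 s=6: L1-HIT | VC [38, 26]
  [12] addr=0x266 blk=38 s=6: VC-HIT | VC [30, 26]
  [13] addr=0x261 blk=38 s=6: L1-HIT | VC [30, 26]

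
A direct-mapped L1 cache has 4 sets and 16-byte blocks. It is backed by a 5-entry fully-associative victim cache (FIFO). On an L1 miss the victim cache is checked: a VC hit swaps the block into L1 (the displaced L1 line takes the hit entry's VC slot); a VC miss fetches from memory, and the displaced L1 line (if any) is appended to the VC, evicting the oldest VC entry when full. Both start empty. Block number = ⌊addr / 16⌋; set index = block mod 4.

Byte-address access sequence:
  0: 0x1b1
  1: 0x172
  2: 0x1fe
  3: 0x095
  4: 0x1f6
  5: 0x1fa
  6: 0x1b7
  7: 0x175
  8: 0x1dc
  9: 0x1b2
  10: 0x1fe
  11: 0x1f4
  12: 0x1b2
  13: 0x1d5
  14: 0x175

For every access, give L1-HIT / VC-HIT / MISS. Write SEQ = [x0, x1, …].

SEQ = [MISS, MISS, MISS, MISS, L1-HIT, L1-HIT, VC-HIT, VC-HIT, MISS, VC-HIT, VC-HIT, L1-HIT, VC-HIT, L1-HIT, VC-HIT]

  [0] addr=0x1b1 blk=27 s=3: MISS | VC []
  [1] addr=0x172 blk=23 s=3: MISS | VC [27]
  [2] addr=0x1fe blk=31 s=3: MISS | VC [27, 23]
  [3] addr=0x95 blk=9 s=1: MISS | VC [27, 23]
  [4] addr=0x1f6 blk=31 s=3: L1-HIT | VC [27, 23]
  [5] addr=0x1fa blk=31 s=3: L1-HIT | VC [27, 23]
  [6] addr=0x1b7 blk=27 s=3: VC-HIT | VC [31, 23]
  [7] addr=0x175 blk=23 s=3: VC-HIT | VC [31, 27]
  [8] addr=0x1dc blk=29 s=1: MISS | VC [31, 27, 9]
  [9] addr=0x1b2 blk=27 s=3: VC-HIT | VC [31, 23, 9]
  [10] addr=0x1fe blk=31 s=3: VC-HIT | VC [27, 23, 9]
  [11] addr=0x1f4 blk=31 s=3: L1-HIT | VC [27, 23, 9]
  [12] addr=0x1b2 blk=27 s=3: VC-HIT | VC [31, 23, 9]
  [13] addr=0x1d5 blk=29 s=1: L1-HIT | VC [31, 23, 9]
  [14] addr=0x175 blk=23 s=3: VC-HIT | VC [31, 27, 9]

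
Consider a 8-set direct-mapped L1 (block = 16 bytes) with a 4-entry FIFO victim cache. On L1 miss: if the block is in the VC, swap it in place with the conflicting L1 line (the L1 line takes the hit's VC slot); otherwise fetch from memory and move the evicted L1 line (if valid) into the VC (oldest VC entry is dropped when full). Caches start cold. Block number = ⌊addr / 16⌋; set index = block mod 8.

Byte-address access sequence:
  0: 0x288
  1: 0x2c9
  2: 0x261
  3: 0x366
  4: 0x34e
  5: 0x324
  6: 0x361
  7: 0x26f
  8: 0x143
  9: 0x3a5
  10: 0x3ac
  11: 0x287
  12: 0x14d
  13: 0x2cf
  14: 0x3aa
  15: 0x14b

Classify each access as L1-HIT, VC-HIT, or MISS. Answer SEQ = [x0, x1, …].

SEQ = [MISS, MISS, MISS, MISS, MISS, MISS, L1-HIT, VC-HIT, MISS, MISS, L1-HIT, L1-HIT, L1-HIT, VC-HIT, L1-HIT, VC-HIT]

0: 0x288 (blk 40, set 0) → MISS  vc=[]
1: 0x2c9 (blk 44, set 4) → MISS  vc=[]
2: 0x261 (blk 38, set 6) → MISS  vc=[]
3: 0x366 (blk 54, set 6) → MISS  vc=[38]
4: 0x34e (blk 52, set 4) → MISS  vc=[38, 44]
5: 0x324 (blk 50, set 2) → MISS  vc=[38, 44]
6: 0x361 (blk 54, set 6) → L1-HIT  vc=[38, 44]
7: 0x26f (blk 38, set 6) → VC-HIT  vc=[54, 44]
8: 0x143 (blk 20, set 4) → MISS  vc=[54, 44, 52]
9: 0x3a5 (blk 58, set 2) → MISS  vc=[54, 44, 52, 50]
10: 0x3ac (blk 58, set 2) → L1-HIT  vc=[54, 44, 52, 50]
11: 0x287 (blk 40, set 0) → L1-HIT  vc=[54, 44, 52, 50]
12: 0x14d (blk 20, set 4) → L1-HIT  vc=[54, 44, 52, 50]
13: 0x2cf (blk 44, set 4) → VC-HIT  vc=[54, 20, 52, 50]
14: 0x3aa (blk 58, set 2) → L1-HIT  vc=[54, 20, 52, 50]
15: 0x14b (blk 20, set 4) → VC-HIT  vc=[54, 44, 52, 50]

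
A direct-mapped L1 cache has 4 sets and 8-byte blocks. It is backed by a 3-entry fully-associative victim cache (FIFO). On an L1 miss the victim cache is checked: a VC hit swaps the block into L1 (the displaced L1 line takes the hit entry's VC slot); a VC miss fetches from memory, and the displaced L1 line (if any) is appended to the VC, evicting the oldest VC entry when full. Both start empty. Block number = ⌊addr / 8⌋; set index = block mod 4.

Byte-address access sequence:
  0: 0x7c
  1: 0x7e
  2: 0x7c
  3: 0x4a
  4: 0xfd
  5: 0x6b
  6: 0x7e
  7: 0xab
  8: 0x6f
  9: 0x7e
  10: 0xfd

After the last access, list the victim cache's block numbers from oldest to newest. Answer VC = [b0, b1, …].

VC = [15, 9, 21]

0: 0x7c (blk 15, set 3) → MISS  vc=[]
1: 0x7e (blk 15, set 3) → L1-HIT  vc=[]
2: 0x7c (blk 15, set 3) → L1-HIT  vc=[]
3: 0x4a (blk 9, set 1) → MISS  vc=[]
4: 0xfd (blk 31, set 3) → MISS  vc=[15]
5: 0x6b (blk 13, set 1) → MISS  vc=[15, 9]
6: 0x7e (blk 15, set 3) → VC-HIT  vc=[31, 9]
7: 0xab (blk 21, set 1) → MISS  vc=[31, 9, 13]
8: 0x6f (blk 13, set 1) → VC-HIT  vc=[31, 9, 21]
9: 0x7e (blk 15, set 3) → L1-HIT  vc=[31, 9, 21]
10: 0xfd (blk 31, set 3) → VC-HIT  vc=[15, 9, 21]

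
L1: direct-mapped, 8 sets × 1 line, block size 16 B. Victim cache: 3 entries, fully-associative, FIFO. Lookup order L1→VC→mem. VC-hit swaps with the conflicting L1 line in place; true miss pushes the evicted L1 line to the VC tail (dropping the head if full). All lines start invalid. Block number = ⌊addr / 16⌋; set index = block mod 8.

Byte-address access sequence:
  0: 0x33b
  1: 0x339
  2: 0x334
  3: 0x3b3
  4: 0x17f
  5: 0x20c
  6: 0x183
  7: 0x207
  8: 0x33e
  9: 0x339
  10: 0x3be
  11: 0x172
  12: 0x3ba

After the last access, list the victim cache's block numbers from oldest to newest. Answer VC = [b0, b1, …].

VC = [51, 24]

  [0] addr=0x33b blk=51 s=3: MISS | VC []
  [1] addr=0x339 blk=51 s=3: L1-HIT | VC []
  [2] addr=0x334 blk=51 s=3: L1-HIT | VC []
  [3] addr=0x3b3 blk=59 s=3: MISS | VC [51]
  [4] addr=0x17f blk=23 s=7: MISS | VC [51]
  [5] addr=0x20c blk=32 s=0: MISS | VC [51]
  [6] addr=0x183 blk=24 s=0: MISS | VC [51, 32]
  [7] addr=0x207 blk=32 s=0: VC-HIT | VC [51, 24]
  [8] addr=0x33e blk=51 s=3: VC-HIT | VC [59, 24]
  [9] addr=0x339 blk=51 s=3: L1-HIT | VC [59, 24]
  [10] addr=0x3be blk=59 s=3: VC-HIT | VC [51, 24]
  [11] addr=0x172 blk=23 s=7: L1-HIT | VC [51, 24]
  [12] addr=0x3ba blk=59 s=3: L1-HIT | VC [51, 24]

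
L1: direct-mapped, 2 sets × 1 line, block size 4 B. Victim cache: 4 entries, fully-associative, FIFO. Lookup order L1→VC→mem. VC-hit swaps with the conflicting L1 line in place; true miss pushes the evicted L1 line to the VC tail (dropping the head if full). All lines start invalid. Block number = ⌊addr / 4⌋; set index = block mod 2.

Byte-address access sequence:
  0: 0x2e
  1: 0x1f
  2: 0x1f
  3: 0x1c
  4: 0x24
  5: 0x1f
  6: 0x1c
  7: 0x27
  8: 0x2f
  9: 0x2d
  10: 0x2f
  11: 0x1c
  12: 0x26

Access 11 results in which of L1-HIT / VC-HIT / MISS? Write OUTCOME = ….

0: 0x2e (blk 11, set 1) → MISS  vc=[]
1: 0x1f (blk 7, set 1) → MISS  vc=[11]
2: 0x1f (blk 7, set 1) → L1-HIT  vc=[11]
3: 0x1c (blk 7, set 1) → L1-HIT  vc=[11]
4: 0x24 (blk 9, set 1) → MISS  vc=[11, 7]
5: 0x1f (blk 7, set 1) → VC-HIT  vc=[11, 9]
6: 0x1c (blk 7, set 1) → L1-HIT  vc=[11, 9]
7: 0x27 (blk 9, set 1) → VC-HIT  vc=[11, 7]
8: 0x2f (blk 11, set 1) → VC-HIT  vc=[9, 7]
9: 0x2d (blk 11, set 1) → L1-HIT  vc=[9, 7]
10: 0x2f (blk 11, set 1) → L1-HIT  vc=[9, 7]
11: 0x1c (blk 7, set 1) → VC-HIT  vc=[9, 11]
12: 0x26 (blk 9, set 1) → VC-HIT  vc=[7, 11]

OUTCOME = VC-HIT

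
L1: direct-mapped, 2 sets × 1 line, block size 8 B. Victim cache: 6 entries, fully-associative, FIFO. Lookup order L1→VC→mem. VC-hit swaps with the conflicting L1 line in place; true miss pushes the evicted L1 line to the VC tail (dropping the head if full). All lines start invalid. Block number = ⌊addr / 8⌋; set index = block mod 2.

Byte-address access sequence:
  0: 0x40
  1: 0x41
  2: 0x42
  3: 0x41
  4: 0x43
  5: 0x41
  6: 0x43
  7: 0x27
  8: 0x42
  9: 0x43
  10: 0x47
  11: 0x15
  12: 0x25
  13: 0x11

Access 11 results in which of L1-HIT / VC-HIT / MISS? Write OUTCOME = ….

0: 0x40 (blk 8, set 0) → MISS  vc=[]
1: 0x41 (blk 8, set 0) → L1-HIT  vc=[]
2: 0x42 (blk 8, set 0) → L1-HIT  vc=[]
3: 0x41 (blk 8, set 0) → L1-HIT  vc=[]
4: 0x43 (blk 8, set 0) → L1-HIT  vc=[]
5: 0x41 (blk 8, set 0) → L1-HIT  vc=[]
6: 0x43 (blk 8, set 0) → L1-HIT  vc=[]
7: 0x27 (blk 4, set 0) → MISS  vc=[8]
8: 0x42 (blk 8, set 0) → VC-HIT  vc=[4]
9: 0x43 (blk 8, set 0) → L1-HIT  vc=[4]
10: 0x47 (blk 8, set 0) → L1-HIT  vc=[4]
11: 0x15 (blk 2, set 0) → MISS  vc=[4, 8]
12: 0x25 (blk 4, set 0) → VC-HIT  vc=[2, 8]
13: 0x11 (blk 2, set 0) → VC-HIT  vc=[4, 8]

OUTCOME = MISS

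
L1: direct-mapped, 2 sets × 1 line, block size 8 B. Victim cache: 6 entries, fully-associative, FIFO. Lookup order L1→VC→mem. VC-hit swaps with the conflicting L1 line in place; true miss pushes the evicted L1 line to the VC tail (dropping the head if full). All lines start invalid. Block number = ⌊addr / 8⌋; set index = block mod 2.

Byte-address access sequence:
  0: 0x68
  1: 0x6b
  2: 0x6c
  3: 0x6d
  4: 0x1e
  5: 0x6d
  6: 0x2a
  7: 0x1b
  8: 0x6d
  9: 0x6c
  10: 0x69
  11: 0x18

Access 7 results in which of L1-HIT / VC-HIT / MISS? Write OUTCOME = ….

OUTCOME = VC-HIT

0: 0x68 (blk 13, set 1) → MISS  vc=[]
1: 0x6b (blk 13, set 1) → L1-HIT  vc=[]
2: 0x6c (blk 13, set 1) → L1-HIT  vc=[]
3: 0x6d (blk 13, set 1) → L1-HIT  vc=[]
4: 0x1e (blk 3, set 1) → MISS  vc=[13]
5: 0x6d (blk 13, set 1) → VC-HIT  vc=[3]
6: 0x2a (blk 5, set 1) → MISS  vc=[3, 13]
7: 0x1b (blk 3, set 1) → VC-HIT  vc=[5, 13]
8: 0x6d (blk 13, set 1) → VC-HIT  vc=[5, 3]
9: 0x6c (blk 13, set 1) → L1-HIT  vc=[5, 3]
10: 0x69 (blk 13, set 1) → L1-HIT  vc=[5, 3]
11: 0x18 (blk 3, set 1) → VC-HIT  vc=[5, 13]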